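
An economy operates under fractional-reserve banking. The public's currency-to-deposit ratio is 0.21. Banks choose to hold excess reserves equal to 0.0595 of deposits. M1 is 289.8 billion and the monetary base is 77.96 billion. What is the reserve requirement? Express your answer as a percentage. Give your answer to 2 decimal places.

5.60%

Using m = M/MB = 289.8/77.96 ≈ 3.717291. Since m = (1 + c)/(c + rr + e), the denominator satisfies c + rr + e = (1 + c)/m = (1 + 0.21) / 3.717291 ≈ 0.325506.
With c = 0.21 and e = 0.0595, the reserve requirement is 0.325506 − 0.21 − 0.0595 = 0.056006.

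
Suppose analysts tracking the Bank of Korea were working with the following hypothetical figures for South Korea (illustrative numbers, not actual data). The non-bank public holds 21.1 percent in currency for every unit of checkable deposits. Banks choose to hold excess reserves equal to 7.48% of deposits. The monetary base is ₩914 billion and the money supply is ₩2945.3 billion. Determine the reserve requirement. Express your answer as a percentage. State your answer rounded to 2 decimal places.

9.00%

Using m = M/MB = 2945.3/914 ≈ 3.222429. Since m = (1 + c)/(c + rr + e), the denominator satisfies c + rr + e = (1 + c)/m = (1 + 0.211) / 3.222429 ≈ 0.375803.
With c = 0.211 and e = 0.0748, the reserve requirement is 0.375803 − 0.211 − 0.0748 = 0.090003.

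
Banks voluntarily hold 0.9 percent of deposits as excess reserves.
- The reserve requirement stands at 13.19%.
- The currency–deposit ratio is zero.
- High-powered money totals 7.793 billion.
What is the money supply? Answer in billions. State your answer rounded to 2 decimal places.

55.31 billion

The money multiplier is m = 1 / (rr + e) = 1 / (0.1319 + 0.009) ≈ 7.0972.
So M = m × MB = 7.0972 × 7.793 ≈ 55.3085 billion.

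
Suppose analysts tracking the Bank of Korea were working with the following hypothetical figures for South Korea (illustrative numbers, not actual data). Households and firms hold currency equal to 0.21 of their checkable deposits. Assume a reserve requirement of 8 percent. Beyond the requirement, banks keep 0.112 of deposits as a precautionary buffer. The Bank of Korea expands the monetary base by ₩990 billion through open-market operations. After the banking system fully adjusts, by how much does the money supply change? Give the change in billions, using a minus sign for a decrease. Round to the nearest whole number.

The money multiplier is m = (1 + c) / (rr + e + c) = (1 + 0.21) / (0.08 + 0.112 + 0.21) ≈ 3.01.
The purchase adds 990 billion of base, so ΔM = m × ΔMB = 3.01 × (+990) = 2979.9 billion.

₩2980 billion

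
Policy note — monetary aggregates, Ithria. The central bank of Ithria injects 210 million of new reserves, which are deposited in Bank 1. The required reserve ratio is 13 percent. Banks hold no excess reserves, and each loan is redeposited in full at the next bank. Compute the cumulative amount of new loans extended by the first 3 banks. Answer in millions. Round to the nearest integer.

Bank i lends (1 − rr)^i of the original deposit: Bank 1 lends 210·0.8700 = 182.7000, Bank 2 lends 210·0.8700² = 158.9490, and so on.
Summing a geometric series: total = 210·[0.8700·(1 − 0.8700^3) / (1 − 0.8700)] ≈ 479.9346 million.

480 million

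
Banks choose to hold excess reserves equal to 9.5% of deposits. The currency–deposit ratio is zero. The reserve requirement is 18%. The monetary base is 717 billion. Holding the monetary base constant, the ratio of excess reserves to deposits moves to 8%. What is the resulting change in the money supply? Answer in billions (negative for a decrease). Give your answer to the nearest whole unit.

150 billion

Initially m₁ = 1 / (0.18 + 0.095) ≈ 3.6364, so M₁ = 3.6364 × 717 = 2607.2988 billion.
After the change m₂ = 1 / (0.18 + 0.08) ≈ 3.8462, so M₂ = 3.8462 × 717 = 2757.7254 billion.
ΔM = M₂ − M₁ = 2757.7254 − 2607.2988 = 150.4266 billion.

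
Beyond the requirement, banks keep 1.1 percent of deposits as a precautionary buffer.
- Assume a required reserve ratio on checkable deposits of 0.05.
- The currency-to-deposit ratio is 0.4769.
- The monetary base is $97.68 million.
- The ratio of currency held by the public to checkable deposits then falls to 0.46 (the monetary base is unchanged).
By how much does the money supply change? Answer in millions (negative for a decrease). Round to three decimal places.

Initially m₁ = (1 + 0.4769) / (0.05 + 0.011 + 0.4769) ≈ 2.745678, so M₁ = 2.745678 × 97.68 ≈ 268.1978 million.
After the change m₂ = (1 + 0.46) / (0.05 + 0.011 + 0.46) ≈ 2.802303, so M₂ = 2.802303 × 97.68 ≈ 273.729 million.
ΔM = M₂ − M₁ = 273.729 − 268.1978 = 5.5312 million.

$5.531 million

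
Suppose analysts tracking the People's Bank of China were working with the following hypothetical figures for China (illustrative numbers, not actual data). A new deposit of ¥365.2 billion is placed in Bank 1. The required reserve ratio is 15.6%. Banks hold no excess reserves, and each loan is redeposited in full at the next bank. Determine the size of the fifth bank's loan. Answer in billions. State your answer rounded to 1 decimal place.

Each bank lends a fraction (1 − rr) = 0.8440 of the deposit it receives, so Bank 5 receives 365.2·0.8440^4 and lends 365.2·0.8440^5 ≈ 156.4023 billion.

¥156.4 billion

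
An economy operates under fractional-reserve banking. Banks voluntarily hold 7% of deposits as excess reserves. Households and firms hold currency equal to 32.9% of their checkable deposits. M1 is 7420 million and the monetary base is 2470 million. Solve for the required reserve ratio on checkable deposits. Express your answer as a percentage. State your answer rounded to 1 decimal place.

4.3%

Using m = M/MB = 7420/2470 ≈ 3.004049. Since m = (1 + c)/(c + rr + e), the denominator satisfies c + rr + e = (1 + c)/m = (1 + 0.329) / 3.004049 ≈ 0.442403.
With c = 0.329 and e = 0.07, the required reserve ratio on checkable deposits is 0.442403 − 0.329 − 0.07 = 0.043403.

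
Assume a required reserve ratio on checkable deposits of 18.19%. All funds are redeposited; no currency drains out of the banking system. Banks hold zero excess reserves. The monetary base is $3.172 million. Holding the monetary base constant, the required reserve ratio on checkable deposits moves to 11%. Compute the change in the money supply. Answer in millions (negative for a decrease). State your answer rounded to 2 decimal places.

Initially m₁ = 1 / (0.1819) ≈ 5.4975, so M₁ = 5.4975 × 3.172 ≈ 17.4381 million.
After the change m₂ = 1 / (0.11) ≈ 9.0909, so M₂ = 9.0909 × 3.172 ≈ 28.8363 million.
ΔM = M₂ − M₁ = 28.8363 − 17.4381 = 11.3982 million.

$11.40 million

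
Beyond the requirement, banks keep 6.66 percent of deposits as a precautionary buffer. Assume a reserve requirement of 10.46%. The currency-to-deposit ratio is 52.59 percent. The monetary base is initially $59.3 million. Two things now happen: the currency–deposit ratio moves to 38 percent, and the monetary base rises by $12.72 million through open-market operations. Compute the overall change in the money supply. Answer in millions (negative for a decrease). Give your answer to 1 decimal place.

$50.5 million

Before: m₁ = (1 + 0.5259) / (0.1046 + 0.0666 + 0.5259) ≈ 2.1889, MB₁ = 59.3, so M₁ = 2.1889 × 59.3 ≈ 129.8018 million.
After: m₂ = (1 + 0.38) / (0.1046 + 0.0666 + 0.38) ≈ 2.5036, MB₂ = 59.3 + 12.72 = 72.02, so M₂ = 2.5036 × 72.02 ≈ 180.3093 million.
ΔM = M₂ − M₁ = 180.3093 − 129.8018 = 50.5075 million.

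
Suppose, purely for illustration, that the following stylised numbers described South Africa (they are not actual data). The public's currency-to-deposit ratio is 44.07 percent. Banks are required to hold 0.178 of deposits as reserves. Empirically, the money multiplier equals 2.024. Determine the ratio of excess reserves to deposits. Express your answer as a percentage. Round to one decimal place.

Using m = 2.024. Since m = (1 + c)/(c + rr + e), the denominator satisfies c + rr + e = (1 + c)/m = (1 + 0.4407) / 2.024 ≈ 0.711808.
With c = 0.4407 and rr = 0.178, the ratio of excess reserves to deposits is 0.711808 − 0.4407 − 0.178 = 0.093108.

9.3%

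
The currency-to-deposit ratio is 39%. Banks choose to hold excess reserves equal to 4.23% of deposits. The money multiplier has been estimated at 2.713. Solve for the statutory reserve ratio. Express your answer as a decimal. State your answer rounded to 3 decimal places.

0.080

Using m = 2.713. Since m = (1 + c)/(c + rr + e), the denominator satisfies c + rr + e = (1 + c)/m = (1 + 0.39) / 2.713 ≈ 0.512348.
With c = 0.39 and e = 0.0423, the statutory reserve ratio is 0.512348 − 0.39 − 0.0423 = 0.080048.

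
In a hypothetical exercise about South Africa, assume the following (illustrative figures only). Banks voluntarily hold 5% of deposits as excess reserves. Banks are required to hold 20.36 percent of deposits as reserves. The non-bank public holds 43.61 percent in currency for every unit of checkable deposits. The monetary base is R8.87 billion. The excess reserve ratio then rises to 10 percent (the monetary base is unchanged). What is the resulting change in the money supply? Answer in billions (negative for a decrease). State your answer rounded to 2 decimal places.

Initially m₁ = (1 + 0.4361) / (0.2036 + 0.05 + 0.4361) ≈ 2.0822, so M₁ = 2.0822 × 8.87 ≈ 18.4691 billion.
After the change m₂ = (1 + 0.4361) / (0.2036 + 0.1 + 0.4361) ≈ 1.9415, so M₂ = 1.9415 × 8.87 ≈ 17.2211 billion.
ΔM = M₂ − M₁ = 17.2211 − 18.4691 = -1.248 billion.

-1.25 billion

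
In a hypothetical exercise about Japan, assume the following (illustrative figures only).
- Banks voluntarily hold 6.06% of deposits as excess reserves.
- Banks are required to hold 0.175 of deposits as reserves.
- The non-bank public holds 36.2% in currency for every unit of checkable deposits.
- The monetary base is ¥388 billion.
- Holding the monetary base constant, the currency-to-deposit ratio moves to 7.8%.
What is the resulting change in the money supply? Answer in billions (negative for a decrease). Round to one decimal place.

¥449.5 billion

Initially m₁ = (1 + 0.362) / (0.175 + 0.0606 + 0.362) ≈ 2.27912, so M₁ = 2.27912 × 388 ≈ 884.2986 billion.
After the change m₂ = (1 + 0.078) / (0.175 + 0.0606 + 0.078) = 3.43750, so M₂ = 3.43750 × 388 = 1333.75 billion.
ΔM = M₂ − M₁ = 1333.75 − 884.2986 = 449.4514 billion.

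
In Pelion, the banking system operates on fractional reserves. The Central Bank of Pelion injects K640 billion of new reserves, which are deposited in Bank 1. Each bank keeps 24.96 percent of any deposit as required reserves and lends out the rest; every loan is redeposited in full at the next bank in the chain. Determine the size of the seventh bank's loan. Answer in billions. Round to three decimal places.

K85.749 billion

Each bank lends a fraction (1 − rr) = 0.7504 of the deposit it receives, so Bank 7 receives 640·0.7504^6 and lends 640·0.7504^7 ≈ 85.7491 billion.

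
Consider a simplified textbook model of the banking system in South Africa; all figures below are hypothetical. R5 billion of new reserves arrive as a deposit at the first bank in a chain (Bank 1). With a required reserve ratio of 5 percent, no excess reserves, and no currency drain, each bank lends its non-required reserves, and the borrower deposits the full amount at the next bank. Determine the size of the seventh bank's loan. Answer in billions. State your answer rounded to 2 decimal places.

R3.49 billion

Each bank lends a fraction (1 − rr) = 0.9500 of the deposit it receives, so Bank 7 receives 5·0.9500^6 and lends 5·0.9500^7 ≈ 3.4917 billion.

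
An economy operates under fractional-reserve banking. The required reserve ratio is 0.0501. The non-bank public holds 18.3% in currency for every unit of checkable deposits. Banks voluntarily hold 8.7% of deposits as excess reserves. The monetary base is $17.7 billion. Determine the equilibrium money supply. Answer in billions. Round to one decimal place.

$65.4 billion

The money multiplier is m = (1 + c) / (rr + e + c) = (1 + 0.183) / (0.0501 + 0.087 + 0.183) ≈ 3.6957.
So M = m × MB = 3.6957 × 17.7 ≈ 65.4139 billion.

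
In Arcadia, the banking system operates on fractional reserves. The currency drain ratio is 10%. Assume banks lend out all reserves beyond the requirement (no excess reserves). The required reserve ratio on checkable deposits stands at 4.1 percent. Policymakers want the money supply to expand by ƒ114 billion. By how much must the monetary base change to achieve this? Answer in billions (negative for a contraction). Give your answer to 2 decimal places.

The money multiplier is m = (1 + c) / (rr + c) = (1 + 0.1) / (0.041 + 0.1) ≈ 7.801418.
ΔMB = ΔM / m = (+114) / 7.801418 ≈ 14.6127 billion.

ƒ14.61 billion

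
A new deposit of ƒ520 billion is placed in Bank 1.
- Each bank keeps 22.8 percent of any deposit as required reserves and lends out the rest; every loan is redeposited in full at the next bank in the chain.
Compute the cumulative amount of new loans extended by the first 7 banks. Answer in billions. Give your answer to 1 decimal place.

Bank i lends (1 − rr)^i of the original deposit: Bank 1 lends 520·0.7720 = 401.4400, Bank 2 lends 520·0.7720² ≈ 309.9117, and so on.
Summing a geometric series: total = 520·[0.7720·(1 − 0.7720^7) / (1 − 0.7720)] ≈ 1472.9573 billion.

ƒ1473.0 billion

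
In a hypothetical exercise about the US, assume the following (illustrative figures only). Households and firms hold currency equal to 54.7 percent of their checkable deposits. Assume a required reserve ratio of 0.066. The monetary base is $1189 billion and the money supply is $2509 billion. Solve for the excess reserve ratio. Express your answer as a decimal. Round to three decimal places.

0.120

Using m = M/MB = 2509/1189 ≈ 2.110177. Since m = (1 + c)/(c + rr + e), the denominator satisfies c + rr + e = (1 + c)/m = (1 + 0.547) / 2.110177 ≈ 0.733114.
With c = 0.547 and rr = 0.066, the excess reserve ratio is 0.733114 − 0.547 − 0.066 = 0.120114.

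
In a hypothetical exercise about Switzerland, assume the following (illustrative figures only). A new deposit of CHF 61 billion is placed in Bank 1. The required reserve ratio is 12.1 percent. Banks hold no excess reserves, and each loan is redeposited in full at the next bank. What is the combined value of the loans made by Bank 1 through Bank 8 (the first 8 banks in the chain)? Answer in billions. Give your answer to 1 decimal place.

Bank i lends (1 − rr)^i of the original deposit: Bank 1 lends 61·0.8790 = 53.6190, Bank 2 lends 61·0.8790² ≈ 47.1311, and so on.
Summing a geometric series: total = 61·[0.8790·(1 − 0.8790^8) / (1 − 0.8790)] ≈ 285.2096 billion.

CHF 285.2 billion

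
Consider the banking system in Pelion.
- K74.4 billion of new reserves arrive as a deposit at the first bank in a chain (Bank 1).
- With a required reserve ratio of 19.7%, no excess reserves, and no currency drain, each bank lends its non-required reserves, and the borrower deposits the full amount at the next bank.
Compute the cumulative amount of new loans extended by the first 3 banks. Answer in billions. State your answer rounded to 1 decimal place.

Bank i lends (1 − rr)^i of the original deposit: Bank 1 lends 74.4·0.8030 = 59.7432, Bank 2 lends 74.4·0.8030² ≈ 47.9738, and so on.
Summing a geometric series: total = 74.4·[0.8030·(1 − 0.8030^3) / (1 − 0.8030)] ≈ 146.2399 billion.

K146.2 billion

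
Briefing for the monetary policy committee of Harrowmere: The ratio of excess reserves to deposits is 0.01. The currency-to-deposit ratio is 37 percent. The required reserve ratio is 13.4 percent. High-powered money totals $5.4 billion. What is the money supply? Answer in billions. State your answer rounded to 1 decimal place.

$14.4 billion

The money multiplier is m = (1 + c) / (rr + e + c) = (1 + 0.37) / (0.134 + 0.01 + 0.37) ≈ 2.6654.
So M = m × MB = 2.6654 × 5.4 ≈ 14.3932 billion.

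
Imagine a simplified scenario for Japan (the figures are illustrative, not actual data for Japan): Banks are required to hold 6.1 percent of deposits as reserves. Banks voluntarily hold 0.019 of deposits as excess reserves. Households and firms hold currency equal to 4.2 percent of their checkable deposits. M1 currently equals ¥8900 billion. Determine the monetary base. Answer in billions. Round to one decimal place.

The money multiplier is m = (1 + c) / (rr + e + c) = (1 + 0.042) / (0.061 + 0.019 + 0.042) ≈ 8.540984.
MB = M / m = 8900 / 8.540984 ≈ 1042.0345 billion.

¥1042.0 billion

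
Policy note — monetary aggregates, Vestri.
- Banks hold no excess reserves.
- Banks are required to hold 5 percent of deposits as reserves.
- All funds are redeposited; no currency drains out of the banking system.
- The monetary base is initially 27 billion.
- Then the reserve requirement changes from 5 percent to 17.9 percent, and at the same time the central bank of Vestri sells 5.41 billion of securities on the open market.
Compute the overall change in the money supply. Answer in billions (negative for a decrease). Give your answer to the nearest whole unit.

-419 billion

Before: m₁ = 1 / (0.05) = 20, MB₁ = 27, so M₁ = 20 × 27 = 540 billion.
After: m₂ = 1 / (0.179) ≈ 5.5866, MB₂ = 27 − 5.41 = 21.59, so M₂ = 5.5866 × 21.59 ≈ 120.6147 billion.
ΔM = M₂ − M₁ = 120.6147 − 540 = -419.3853 billion.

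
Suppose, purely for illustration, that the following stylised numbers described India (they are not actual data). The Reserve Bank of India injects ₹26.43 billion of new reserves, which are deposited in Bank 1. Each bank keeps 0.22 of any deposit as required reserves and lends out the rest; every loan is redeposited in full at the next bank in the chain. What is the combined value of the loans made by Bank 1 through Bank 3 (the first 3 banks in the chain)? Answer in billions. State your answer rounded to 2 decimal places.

Bank i lends (1 − rr)^i of the original deposit: Bank 1 lends 26.43·0.7800 = 20.6154, Bank 2 lends 26.43·0.7800² ≈ 16.0800, and so on.
Summing a geometric series: total = 26.43·[0.7800·(1 − 0.7800^3) / (1 − 0.7800)] ≈ 49.2378 billion.

₹49.24 billion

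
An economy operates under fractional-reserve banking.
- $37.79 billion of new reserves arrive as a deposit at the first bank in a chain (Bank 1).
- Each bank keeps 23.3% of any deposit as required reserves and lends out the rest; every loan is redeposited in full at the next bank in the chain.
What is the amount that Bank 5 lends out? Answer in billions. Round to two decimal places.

$10.03 billion

Each bank lends a fraction (1 − rr) = 0.7670 of the deposit it receives, so Bank 5 receives 37.79·0.7670^4 and lends 37.79·0.7670^5 ≈ 10.0312 billion.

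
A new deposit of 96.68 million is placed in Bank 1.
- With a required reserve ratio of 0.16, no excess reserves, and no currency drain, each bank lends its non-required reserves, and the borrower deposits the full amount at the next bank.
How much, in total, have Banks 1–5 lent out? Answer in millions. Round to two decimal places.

Bank i lends (1 − rr)^i of the original deposit: Bank 1 lends 96.68·0.8400 = 81.2112, Bank 2 lends 96.68·0.8400² ≈ 68.2174, and so on.
Summing a geometric series: total = 96.68·[0.8400·(1 − 0.8400^5) / (1 − 0.8400)] ≈ 295.2982 million.

295.30 million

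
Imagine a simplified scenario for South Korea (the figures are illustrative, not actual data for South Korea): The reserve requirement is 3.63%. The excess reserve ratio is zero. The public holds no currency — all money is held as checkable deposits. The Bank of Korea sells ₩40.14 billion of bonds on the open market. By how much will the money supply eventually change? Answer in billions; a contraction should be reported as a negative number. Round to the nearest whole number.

-1106 billion

The simple money multiplier is m = 1/rr = 1/0.0363 ≈ 27.5482.
An open-market sale reduces the monetary base by 40.14 billion, so ΔM = m × ΔMB = 27.5482 × (−40.14) ≈ -1105.7847 billion.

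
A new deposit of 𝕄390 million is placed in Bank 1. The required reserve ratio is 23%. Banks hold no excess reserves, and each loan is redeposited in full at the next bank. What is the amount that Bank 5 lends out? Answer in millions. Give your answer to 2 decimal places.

Each bank lends a fraction (1 − rr) = 0.7700 of the deposit it receives, so Bank 5 receives 390·0.7700^4 and lends 390·0.7700^5 ≈ 105.5646 million.

𝕄105.56 million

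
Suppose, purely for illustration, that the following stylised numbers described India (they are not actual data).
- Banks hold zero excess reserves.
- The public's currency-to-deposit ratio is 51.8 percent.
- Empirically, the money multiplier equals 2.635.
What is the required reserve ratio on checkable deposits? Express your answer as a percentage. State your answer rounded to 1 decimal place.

Using m = 2.635. Since m = (1 + c)/(c + rr + e), the denominator satisfies c + rr + e = (1 + c)/m = (1 + 0.518) / 2.635 ≈ 0.576091.
With c = 0.518 and e = 0, the required reserve ratio on checkable deposits is 0.576091 − 0.518 − 0 = 0.058091.

5.8%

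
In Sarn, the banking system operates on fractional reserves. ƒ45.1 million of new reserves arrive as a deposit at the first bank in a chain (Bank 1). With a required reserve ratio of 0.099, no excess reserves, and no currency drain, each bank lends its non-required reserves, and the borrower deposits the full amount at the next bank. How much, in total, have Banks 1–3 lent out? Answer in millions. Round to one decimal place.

Bank i lends (1 − rr)^i of the original deposit: Bank 1 lends 45.1·0.9010 = 40.6351, Bank 2 lends 45.1·0.9010² ≈ 36.6122, and so on.
Summing a geometric series: total = 45.1·[0.9010·(1 − 0.9010^3) / (1 − 0.9010)] ≈ 110.2349 million.

ƒ110.2 million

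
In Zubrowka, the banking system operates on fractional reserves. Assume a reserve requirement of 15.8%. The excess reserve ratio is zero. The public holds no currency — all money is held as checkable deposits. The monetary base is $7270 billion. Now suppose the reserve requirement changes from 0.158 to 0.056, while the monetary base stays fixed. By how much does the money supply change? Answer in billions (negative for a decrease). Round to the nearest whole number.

Initially m₁ = 1 / (0.158) ≈ 6.32911, so M₁ = 6.32911 × 7270 = 46012.6297 billion.
After the change m₂ = 1 / (0.056) ≈ 17.85714, so M₂ = 17.85714 × 7270 = 129821.4078 billion.
ΔM = M₂ − M₁ = 129821.4078 − 46012.6297 = 83808.7781 billion.

$83809 billion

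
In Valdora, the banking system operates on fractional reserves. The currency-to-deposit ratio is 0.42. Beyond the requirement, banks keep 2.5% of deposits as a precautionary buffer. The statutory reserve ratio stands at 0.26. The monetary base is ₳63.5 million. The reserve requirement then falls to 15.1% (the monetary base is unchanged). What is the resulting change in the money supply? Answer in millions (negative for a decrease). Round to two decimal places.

₳23.39 million

Initially m₁ = (1 + 0.42) / (0.26 + 0.025 + 0.42) ≈ 2.01418, so M₁ = 2.01418 × 63.5 ≈ 127.9004 million.
After the change m₂ = (1 + 0.42) / (0.151 + 0.025 + 0.42) ≈ 2.38255, so M₂ = 2.38255 × 63.5 ≈ 151.2919 million.
ΔM = M₂ − M₁ = 151.2919 − 127.9004 = 23.3915 million.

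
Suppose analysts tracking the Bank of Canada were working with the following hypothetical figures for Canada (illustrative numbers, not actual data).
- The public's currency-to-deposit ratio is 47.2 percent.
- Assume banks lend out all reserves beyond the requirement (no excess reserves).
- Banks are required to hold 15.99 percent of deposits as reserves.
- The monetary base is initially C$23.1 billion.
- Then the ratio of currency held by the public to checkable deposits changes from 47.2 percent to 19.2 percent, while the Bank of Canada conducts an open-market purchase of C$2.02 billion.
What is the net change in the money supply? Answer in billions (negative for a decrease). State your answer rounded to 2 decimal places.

C$31.28 billion

Before: m₁ = (1 + 0.472) / (0.1599 + 0.472) ≈ 2.32948, MB₁ = 23.1, so M₁ = 2.32948 × 23.1 ≈ 53.811 billion.
After: m₂ = (1 + 0.192) / (0.1599 + 0.192) ≈ 3.38733, MB₂ = 23.1 + 2.02 = 25.12, so M₂ = 3.38733 × 25.12 ≈ 85.0897 billion.
ΔM = M₂ − M₁ = 85.0897 − 53.811 = 31.2787 billion.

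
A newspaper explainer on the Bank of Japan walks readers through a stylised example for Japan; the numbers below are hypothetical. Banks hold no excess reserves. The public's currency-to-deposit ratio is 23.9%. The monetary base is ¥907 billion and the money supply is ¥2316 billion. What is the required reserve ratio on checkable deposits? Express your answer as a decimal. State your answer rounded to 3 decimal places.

Using m = M/MB = 2316/907 ≈ 2.553473. Since m = (1 + c)/(c + rr + e), the denominator satisfies c + rr + e = (1 + c)/m = (1 + 0.239) / 2.553473 ≈ 0.485222.
With c = 0.239 and e = 0, the required reserve ratio on checkable deposits is 0.485222 − 0.239 − 0 = 0.246222.

0.246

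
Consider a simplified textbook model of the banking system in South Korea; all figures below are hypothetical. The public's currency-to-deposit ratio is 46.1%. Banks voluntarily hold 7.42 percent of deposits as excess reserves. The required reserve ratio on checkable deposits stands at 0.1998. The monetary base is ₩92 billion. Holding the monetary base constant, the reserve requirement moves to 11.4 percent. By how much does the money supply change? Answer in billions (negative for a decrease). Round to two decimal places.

Initially m₁ = (1 + 0.461) / (0.1998 + 0.0742 + 0.461) ≈ 1.98776, so M₁ = 1.98776 × 92 ≈ 182.8739 billion.
After the change m₂ = (1 + 0.461) / (0.114 + 0.0742 + 0.461) ≈ 2.25046, so M₂ = 2.25046 × 92 ≈ 207.0423 billion.
ΔM = M₂ − M₁ = 207.0423 − 182.8739 = 24.1684 billion.

₩24.17 billion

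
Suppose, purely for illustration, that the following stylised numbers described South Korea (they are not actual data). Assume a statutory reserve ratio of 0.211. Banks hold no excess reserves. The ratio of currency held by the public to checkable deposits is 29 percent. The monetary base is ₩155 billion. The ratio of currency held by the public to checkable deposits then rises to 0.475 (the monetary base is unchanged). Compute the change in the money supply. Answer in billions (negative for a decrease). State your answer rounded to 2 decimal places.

Initially m₁ = (1 + 0.29) / (0.211 + 0.29) ≈ 2.574850, so M₁ = 2.574850 × 155 ≈ 399.1018 billion.
After the change m₂ = (1 + 0.475) / (0.211 + 0.475) ≈ 2.150146, so M₂ = 2.150146 × 155 ≈ 333.2726 billion.
ΔM = M₂ − M₁ = 333.2726 − 399.1018 = -65.8292 billion.

-65.83 billion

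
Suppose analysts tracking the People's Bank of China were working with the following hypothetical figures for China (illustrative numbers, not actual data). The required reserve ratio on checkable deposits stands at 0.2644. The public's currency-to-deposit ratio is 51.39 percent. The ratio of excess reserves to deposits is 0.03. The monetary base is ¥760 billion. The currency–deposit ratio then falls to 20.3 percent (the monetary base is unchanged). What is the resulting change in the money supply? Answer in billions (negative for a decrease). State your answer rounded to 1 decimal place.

¥414.7 billion

Initially m₁ = (1 + 0.5139) / (0.2644 + 0.03 + 0.5139) ≈ 1.87294, so M₁ = 1.87294 × 760 = 1423.4344 billion.
After the change m₂ = (1 + 0.203) / (0.2644 + 0.03 + 0.203) ≈ 2.41858, so M₂ = 2.41858 × 760 = 1838.1208 billion.
ΔM = M₂ − M₁ = 1838.1208 − 1423.4344 = 414.6864 billion.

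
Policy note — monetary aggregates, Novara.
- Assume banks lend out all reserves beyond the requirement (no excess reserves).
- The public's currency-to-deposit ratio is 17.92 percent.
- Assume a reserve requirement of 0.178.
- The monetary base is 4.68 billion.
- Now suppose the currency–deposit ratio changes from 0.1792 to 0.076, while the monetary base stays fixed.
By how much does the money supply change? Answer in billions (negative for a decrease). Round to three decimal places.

4.376 billion

Initially m₁ = (1 + 0.1792) / (0.178 + 0.1792) ≈ 3.30123, so M₁ = 3.30123 × 4.68 ≈ 15.4498 billion.
After the change m₂ = (1 + 0.076) / (0.178 + 0.076) ≈ 4.23622, so M₂ = 4.23622 × 4.68 ≈ 19.8255 billion.
ΔM = M₂ − M₁ = 19.8255 − 15.4498 = 4.3757 billion.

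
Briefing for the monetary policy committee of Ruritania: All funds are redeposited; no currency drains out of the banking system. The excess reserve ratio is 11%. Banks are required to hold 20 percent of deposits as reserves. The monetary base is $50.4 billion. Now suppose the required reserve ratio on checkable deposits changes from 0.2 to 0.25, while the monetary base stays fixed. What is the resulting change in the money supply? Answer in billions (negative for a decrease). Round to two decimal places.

Initially m₁ = 1 / (0.2 + 0.11) ≈ 3.22581, so M₁ = 3.22581 × 50.4 ≈ 162.5808 billion.
After the change m₂ = 1 / (0.25 + 0.11) ≈ 2.77778, so M₂ = 2.77778 × 50.4 ≈ 140.0001 billion.
ΔM = M₂ − M₁ = 140.0001 − 162.5808 = -22.5807 billion.

-22.58 billion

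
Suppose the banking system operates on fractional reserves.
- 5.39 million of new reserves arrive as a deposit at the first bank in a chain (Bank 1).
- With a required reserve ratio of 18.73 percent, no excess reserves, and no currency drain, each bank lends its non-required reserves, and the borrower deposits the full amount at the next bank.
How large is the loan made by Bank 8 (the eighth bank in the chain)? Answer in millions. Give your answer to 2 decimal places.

Each bank lends a fraction (1 − rr) = 0.8127 of the deposit it receives, so Bank 8 receives 5.39·0.8127^7 and lends 5.39·0.8127^8 ≈ 1.0257 million.

1.03 million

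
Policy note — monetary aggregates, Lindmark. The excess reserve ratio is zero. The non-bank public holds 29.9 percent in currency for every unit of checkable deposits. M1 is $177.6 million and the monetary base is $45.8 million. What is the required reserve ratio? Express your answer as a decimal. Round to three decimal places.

Using m = M/MB = 177.6/45.8 ≈ 3.877729. Since m = (1 + c)/(c + rr + e), the denominator satisfies c + rr + e = (1 + c)/m = (1 + 0.299) / 3.877729 ≈ 0.334990.
With c = 0.299 and e = 0, the required reserve ratio is 0.334990 − 0.299 − 0 = 0.03599.

0.036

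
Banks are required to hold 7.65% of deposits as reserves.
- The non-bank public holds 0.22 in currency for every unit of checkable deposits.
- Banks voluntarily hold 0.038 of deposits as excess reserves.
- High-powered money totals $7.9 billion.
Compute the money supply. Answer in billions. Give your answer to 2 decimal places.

$28.81 billion

The money multiplier is m = (1 + c) / (rr + e + c) = (1 + 0.22) / (0.0765 + 0.038 + 0.22) ≈ 3.6472.
So M = m × MB = 3.6472 × 7.9 ≈ 28.8129 billion.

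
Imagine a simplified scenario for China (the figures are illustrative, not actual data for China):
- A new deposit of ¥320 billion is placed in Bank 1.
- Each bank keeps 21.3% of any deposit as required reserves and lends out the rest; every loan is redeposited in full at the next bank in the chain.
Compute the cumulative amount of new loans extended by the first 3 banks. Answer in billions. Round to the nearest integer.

Bank i lends (1 − rr)^i of the original deposit: Bank 1 lends 320·0.7870 = 251.8400, Bank 2 lends 320·0.7870² ≈ 198.1981, and so on.
Summing a geometric series: total = 320·[0.7870·(1 − 0.7870^3) / (1 − 0.7870)] ≈ 606.0200 billion.

¥606 billion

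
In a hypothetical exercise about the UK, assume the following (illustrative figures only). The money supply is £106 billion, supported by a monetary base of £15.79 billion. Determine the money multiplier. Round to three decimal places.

6.713

The money multiplier is m = M / MB = 106 / 15.79 ≈ 6.71311.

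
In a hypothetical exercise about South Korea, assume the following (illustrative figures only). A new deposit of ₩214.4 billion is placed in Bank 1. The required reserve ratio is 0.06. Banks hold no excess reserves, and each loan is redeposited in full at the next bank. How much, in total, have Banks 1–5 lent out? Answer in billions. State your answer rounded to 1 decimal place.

₩893.8 billion

Bank i lends (1 − rr)^i of the original deposit: Bank 1 lends 214.4·0.9400 = 201.5360, Bank 2 lends 214.4·0.9400² ≈ 189.4438, and so on.
Summing a geometric series: total = 214.4·[0.9400·(1 − 0.9400^5) / (1 − 0.9400)] ≈ 893.7986 billion.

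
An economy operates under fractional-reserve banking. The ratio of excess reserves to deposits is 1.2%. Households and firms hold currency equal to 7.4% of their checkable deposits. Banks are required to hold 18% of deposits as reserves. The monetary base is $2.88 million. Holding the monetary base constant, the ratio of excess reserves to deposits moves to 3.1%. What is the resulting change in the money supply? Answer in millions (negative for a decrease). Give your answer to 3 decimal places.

Initially m₁ = (1 + 0.074) / (0.18 + 0.012 + 0.074) ≈ 4.03759, so M₁ = 4.03759 × 2.88 ≈ 11.6283 million.
After the change m₂ = (1 + 0.074) / (0.18 + 0.031 + 0.074) ≈ 3.76842, so M₂ = 3.76842 × 2.88 ≈ 10.853 million.
ΔM = M₂ − M₁ = 10.853 − 11.6283 = -0.7753 million.

-0.775 million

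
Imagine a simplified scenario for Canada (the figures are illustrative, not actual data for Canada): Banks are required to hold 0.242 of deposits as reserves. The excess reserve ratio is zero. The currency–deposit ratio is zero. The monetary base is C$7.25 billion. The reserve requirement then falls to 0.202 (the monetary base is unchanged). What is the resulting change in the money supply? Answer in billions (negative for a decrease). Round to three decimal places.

Initially m₁ = 1 / (0.242) ≈ 4.13223, so M₁ = 4.13223 × 7.25 ≈ 29.9587 billion.
After the change m₂ = 1 / (0.202) ≈ 4.95050, so M₂ = 4.95050 × 7.25 ≈ 35.8911 billion.
ΔM = M₂ − M₁ = 35.8911 − 29.9587 = 5.9324 billion.

C$5.932 billion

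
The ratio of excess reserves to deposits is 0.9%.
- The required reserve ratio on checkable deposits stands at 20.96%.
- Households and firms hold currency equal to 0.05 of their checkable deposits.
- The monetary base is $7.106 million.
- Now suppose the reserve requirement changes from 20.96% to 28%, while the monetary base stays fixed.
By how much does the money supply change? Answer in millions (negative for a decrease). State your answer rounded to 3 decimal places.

Initially m₁ = (1 + 0.05) / (0.2096 + 0.009 + 0.05) ≈ 3.90916, so M₁ = 3.90916 × 7.106 ≈ 27.7785 million.
After the change m₂ = (1 + 0.05) / (0.28 + 0.009 + 0.05) ≈ 3.09735, so M₂ = 3.09735 × 7.106 ≈ 22.0098 million.
ΔM = M₂ − M₁ = 22.0098 − 27.7785 = -5.7687 million.

-5.769 million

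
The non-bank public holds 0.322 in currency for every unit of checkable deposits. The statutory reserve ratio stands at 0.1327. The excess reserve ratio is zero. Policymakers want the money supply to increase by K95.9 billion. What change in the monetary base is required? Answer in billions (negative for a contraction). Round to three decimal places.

K32.985 billion

The money multiplier is m = (1 + c) / (rr + c) = (1 + 0.322) / (0.1327 + 0.322) ≈ 2.907411.
ΔMB = ΔM / m = (+95.9) / 2.907411 ≈ 32.9847 billion.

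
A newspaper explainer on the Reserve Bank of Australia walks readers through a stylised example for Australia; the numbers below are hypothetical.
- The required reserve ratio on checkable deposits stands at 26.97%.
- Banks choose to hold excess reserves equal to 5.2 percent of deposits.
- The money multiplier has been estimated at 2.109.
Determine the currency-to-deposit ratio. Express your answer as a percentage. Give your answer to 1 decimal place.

29.0%

Using m = 2.109. From m = (1 + c)/(c + rr + e), rearranging gives 1 + c = m·(c + rr + e), so c·(1 − m) = m·(rr + e) − 1.
Hence c = [m·(rr + e) − 1]/(1 − m) = [2.109 × (0.2697 + 0.052) − 1] / (1 − 2.109) ≈ 0.289932.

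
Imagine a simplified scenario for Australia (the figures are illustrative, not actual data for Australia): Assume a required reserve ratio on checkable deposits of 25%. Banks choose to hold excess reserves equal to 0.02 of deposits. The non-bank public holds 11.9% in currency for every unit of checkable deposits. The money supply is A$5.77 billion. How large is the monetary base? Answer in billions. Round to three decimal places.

The money multiplier is m = (1 + c) / (rr + e + c) = (1 + 0.119) / (0.25 + 0.02 + 0.119) ≈ 2.87661.
MB = M / m = 5.77 / 2.87661 ≈ 2.0058 billion.

A$2.006 billion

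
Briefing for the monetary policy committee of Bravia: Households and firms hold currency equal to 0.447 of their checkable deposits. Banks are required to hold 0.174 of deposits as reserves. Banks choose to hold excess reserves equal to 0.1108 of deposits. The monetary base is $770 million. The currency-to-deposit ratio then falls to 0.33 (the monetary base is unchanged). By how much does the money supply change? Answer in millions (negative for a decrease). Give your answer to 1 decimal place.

Initially m₁ = (1 + 0.447) / (0.174 + 0.1108 + 0.447) ≈ 1.97732, so M₁ = 1.97732 × 770 = 1522.5364 million.
After the change m₂ = (1 + 0.33) / (0.174 + 0.1108 + 0.33) ≈ 2.16331, so M₂ = 2.16331 × 770 = 1665.7487 million.
ΔM = M₂ − M₁ = 1665.7487 − 1522.5364 = 143.2123 million.

$143.2 million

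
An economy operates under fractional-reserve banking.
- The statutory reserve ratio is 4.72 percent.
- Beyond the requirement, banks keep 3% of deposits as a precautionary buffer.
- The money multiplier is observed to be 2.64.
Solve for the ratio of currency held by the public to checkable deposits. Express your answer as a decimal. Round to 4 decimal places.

Using m = 2.64. From m = (1 + c)/(c + rr + e), rearranging gives 1 + c = m·(c + rr + e), so c·(1 − m) = m·(rr + e) − 1.
Hence c = [m·(rr + e) − 1]/(1 − m) = [2.64 × (0.0472 + 0.03) − 1] / (1 − 2.64) ≈ 0.485483.

0.4855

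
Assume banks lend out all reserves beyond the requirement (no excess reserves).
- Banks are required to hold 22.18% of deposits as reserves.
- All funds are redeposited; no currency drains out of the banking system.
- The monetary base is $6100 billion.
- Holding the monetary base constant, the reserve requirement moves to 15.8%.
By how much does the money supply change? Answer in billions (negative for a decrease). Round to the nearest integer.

$11105 billion

Initially m₁ = 1 / (0.2218) ≈ 4.50857, so M₁ = 4.50857 × 6100 = 27502.277 billion.
After the change m₂ = 1 / (0.158) ≈ 6.32911, so M₂ = 6.32911 × 6100 = 38607.571 billion.
ΔM = M₂ − M₁ = 38607.571 − 27502.277 = 11105.294 billion.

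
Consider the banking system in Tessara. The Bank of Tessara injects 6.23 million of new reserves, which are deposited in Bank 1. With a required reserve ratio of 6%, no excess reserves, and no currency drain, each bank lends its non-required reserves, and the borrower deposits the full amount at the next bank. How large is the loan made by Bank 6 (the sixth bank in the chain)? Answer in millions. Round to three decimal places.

Each bank lends a fraction (1 − rr) = 0.9400 of the deposit it receives, so Bank 6 receives 6.23·0.9400^5 and lends 6.23·0.9400^6 ≈ 4.2979 million.

4.298 million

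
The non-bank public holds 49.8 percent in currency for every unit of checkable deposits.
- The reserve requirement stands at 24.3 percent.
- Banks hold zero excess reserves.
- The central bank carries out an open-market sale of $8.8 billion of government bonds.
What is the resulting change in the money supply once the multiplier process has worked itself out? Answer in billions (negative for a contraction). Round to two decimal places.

-17.79 billion

The money multiplier is m = (1 + c) / (rr + c) = (1 + 0.498) / (0.243 + 0.498) ≈ 2.0216.
The sale removes 8.8 billion of base, so ΔM = m × ΔMB = 2.0216 × (−8.8) ≈ -17.7901 billion.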